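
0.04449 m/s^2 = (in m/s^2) 0.04449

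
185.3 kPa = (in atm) 1.829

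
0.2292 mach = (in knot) 151.7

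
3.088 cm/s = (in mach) 9.069e-05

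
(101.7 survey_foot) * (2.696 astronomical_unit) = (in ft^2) 1.346e+14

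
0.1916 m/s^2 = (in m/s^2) 0.1916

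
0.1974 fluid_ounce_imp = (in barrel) 3.528e-05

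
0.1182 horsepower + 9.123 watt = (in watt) 97.26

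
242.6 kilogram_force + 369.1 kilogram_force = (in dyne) 5.999e+08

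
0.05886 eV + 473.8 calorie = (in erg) 1.982e+10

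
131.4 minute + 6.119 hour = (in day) 0.3462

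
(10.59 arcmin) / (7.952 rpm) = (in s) 0.003699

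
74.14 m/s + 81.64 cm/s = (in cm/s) 7496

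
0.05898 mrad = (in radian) 5.898e-05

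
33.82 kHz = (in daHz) 3382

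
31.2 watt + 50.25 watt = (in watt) 81.45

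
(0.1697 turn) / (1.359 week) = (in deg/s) 7.433e-05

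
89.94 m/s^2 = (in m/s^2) 89.94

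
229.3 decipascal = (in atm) 0.0002263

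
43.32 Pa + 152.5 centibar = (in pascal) 1.525e+05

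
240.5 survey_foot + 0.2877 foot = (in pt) 2.08e+05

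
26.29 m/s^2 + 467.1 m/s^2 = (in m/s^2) 493.4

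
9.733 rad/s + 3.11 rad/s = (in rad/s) 12.84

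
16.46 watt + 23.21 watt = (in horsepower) 0.0532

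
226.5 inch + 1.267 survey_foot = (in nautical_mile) 0.003315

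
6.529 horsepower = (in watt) 4869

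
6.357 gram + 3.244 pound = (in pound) 3.258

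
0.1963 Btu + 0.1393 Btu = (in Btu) 0.3356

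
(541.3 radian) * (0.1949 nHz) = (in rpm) 1.007e-06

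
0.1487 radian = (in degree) 8.52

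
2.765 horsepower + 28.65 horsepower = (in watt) 2.343e+04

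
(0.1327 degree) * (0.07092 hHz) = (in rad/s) 0.01643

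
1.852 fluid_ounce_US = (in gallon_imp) 0.01205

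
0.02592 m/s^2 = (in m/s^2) 0.02592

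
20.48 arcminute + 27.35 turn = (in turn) 27.35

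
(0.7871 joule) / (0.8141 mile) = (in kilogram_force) 6.126e-05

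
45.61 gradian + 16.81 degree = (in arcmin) 3472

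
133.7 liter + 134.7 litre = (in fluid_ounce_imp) 9446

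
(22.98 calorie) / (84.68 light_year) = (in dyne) 1.2e-11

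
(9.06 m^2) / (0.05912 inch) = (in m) 6033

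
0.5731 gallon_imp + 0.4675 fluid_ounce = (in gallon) 0.6919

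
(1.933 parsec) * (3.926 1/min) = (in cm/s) 3.903e+17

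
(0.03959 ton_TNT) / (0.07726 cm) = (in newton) 2.144e+11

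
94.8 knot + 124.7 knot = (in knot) 219.5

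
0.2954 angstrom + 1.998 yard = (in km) 0.001827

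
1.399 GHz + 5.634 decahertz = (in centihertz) 1.399e+11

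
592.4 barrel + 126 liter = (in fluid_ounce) 3.189e+06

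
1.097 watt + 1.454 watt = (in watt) 2.551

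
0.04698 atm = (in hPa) 47.6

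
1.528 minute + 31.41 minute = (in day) 0.02287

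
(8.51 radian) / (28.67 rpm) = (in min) 0.04724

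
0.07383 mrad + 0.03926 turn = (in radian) 0.2468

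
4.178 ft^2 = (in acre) 9.591e-05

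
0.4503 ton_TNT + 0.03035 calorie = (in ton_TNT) 0.4503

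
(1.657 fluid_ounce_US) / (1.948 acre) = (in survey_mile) 3.863e-12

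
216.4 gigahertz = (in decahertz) 2.164e+10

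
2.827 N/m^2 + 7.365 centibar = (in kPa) 7.368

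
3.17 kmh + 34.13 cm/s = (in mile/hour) 2.733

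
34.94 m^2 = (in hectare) 0.003494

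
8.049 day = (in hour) 193.2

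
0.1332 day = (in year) 0.0003649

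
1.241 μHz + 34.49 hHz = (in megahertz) 0.003449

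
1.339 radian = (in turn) 0.2131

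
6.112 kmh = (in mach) 0.004986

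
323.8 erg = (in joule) 3.238e-05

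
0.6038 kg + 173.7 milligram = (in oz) 21.3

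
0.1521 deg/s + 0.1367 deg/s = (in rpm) 0.04813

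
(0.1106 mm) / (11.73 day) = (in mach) 3.205e-13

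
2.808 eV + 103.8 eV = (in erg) 1.708e-10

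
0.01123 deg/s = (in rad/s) 0.000196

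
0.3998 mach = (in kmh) 490.1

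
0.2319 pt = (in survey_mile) 5.083e-08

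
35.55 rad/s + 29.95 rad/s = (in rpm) 625.5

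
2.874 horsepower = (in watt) 2143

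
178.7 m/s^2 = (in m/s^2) 178.7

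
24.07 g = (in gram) 24.07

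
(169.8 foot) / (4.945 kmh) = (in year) 1.195e-06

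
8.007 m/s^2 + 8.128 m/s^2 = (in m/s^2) 16.13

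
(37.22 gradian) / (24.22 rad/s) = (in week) 3.991e-08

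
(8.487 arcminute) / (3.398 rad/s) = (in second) 0.0007265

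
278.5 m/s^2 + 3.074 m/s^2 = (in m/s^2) 281.6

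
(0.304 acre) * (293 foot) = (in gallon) 2.902e+07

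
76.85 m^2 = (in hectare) 0.007685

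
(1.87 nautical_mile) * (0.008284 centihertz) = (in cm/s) 28.69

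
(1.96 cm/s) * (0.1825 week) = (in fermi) 2.163e+18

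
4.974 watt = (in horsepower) 0.00667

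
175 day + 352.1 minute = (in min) 2.524e+05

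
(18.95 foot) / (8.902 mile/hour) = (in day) 1.68e-05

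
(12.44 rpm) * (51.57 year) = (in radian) 2.119e+09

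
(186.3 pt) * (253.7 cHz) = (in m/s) 0.1667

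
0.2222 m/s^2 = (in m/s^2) 0.2222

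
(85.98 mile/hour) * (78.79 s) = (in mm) 3.028e+06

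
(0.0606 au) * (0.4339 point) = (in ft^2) 1.494e+07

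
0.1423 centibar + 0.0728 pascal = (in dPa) 1424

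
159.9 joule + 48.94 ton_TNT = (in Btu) 1.941e+08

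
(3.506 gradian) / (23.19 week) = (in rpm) 3.75e-08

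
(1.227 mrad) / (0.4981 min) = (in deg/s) 0.002352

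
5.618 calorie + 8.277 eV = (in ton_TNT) 5.618e-09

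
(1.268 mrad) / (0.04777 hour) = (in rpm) 7.041e-05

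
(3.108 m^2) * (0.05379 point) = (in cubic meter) 5.898e-05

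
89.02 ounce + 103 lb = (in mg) 4.924e+07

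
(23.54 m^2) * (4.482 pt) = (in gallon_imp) 8.187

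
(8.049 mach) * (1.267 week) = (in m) 2.1e+09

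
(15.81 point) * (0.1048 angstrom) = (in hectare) 5.845e-18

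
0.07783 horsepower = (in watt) 58.04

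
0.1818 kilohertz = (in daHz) 18.18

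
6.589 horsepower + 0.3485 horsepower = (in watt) 5173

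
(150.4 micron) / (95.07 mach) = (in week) 7.682e-15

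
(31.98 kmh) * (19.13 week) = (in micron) 1.028e+14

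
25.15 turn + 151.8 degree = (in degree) 9206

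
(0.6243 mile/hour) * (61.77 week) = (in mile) 6479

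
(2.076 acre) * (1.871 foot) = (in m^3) 4791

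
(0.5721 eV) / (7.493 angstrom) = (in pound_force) 2.75e-11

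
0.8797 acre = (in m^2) 3560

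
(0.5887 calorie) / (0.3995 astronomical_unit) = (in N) 4.121e-11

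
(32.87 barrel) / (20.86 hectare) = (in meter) 2.505e-05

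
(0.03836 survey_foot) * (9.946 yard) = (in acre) 2.628e-05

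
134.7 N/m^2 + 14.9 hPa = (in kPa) 1.625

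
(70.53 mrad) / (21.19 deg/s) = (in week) 3.153e-07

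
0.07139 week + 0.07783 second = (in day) 0.4997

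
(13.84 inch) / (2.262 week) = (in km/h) 9.251e-07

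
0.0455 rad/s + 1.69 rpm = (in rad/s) 0.2225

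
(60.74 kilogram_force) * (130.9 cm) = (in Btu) 0.739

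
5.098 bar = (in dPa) 5.098e+06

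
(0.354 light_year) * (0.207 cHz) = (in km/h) 2.496e+13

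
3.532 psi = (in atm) 0.2403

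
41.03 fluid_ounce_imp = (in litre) 1.166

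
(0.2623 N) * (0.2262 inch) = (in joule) 0.001507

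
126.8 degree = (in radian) 2.213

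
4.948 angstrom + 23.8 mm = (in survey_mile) 1.479e-05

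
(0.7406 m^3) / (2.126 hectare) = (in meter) 3.484e-05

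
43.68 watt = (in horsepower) 0.05858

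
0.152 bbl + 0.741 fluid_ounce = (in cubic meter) 0.02419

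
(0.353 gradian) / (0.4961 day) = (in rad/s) 1.294e-07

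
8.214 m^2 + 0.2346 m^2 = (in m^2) 8.449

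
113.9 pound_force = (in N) 506.7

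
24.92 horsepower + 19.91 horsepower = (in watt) 3.343e+04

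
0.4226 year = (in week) 22.04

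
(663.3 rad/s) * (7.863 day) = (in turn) 7.172e+07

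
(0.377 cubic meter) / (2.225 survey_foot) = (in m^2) 0.5559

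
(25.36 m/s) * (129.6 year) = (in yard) 1.134e+11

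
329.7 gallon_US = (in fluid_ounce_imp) 4.393e+04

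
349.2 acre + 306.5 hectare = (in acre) 1107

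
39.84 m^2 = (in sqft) 428.8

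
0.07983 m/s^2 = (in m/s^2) 0.07983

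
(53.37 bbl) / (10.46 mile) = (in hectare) 5.041e-08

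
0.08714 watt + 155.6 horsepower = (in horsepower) 155.6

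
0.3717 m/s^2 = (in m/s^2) 0.3717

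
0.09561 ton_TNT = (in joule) 4e+08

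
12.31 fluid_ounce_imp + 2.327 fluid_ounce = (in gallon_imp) 0.09208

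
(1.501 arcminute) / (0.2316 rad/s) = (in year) 5.978e-11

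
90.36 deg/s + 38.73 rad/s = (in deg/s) 2309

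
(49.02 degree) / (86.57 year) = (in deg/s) 1.796e-08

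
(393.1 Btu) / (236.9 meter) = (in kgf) 178.5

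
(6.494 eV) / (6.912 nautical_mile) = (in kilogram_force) 8.288e-24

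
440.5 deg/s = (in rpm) 73.42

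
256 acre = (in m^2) 1.036e+06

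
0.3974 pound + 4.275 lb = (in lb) 4.672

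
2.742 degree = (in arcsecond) 9871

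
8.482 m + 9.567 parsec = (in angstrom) 2.952e+27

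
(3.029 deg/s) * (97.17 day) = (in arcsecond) 9.155e+10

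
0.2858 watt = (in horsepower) 0.0003833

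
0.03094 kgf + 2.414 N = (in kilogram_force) 0.2771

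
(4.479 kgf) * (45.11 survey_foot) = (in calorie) 144.3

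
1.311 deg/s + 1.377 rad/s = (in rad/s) 1.4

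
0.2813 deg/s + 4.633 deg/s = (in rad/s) 0.08577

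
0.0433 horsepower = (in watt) 32.29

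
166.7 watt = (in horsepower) 0.2235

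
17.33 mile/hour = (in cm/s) 774.7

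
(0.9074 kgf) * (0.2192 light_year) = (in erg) 1.845e+23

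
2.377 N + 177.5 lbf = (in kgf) 80.76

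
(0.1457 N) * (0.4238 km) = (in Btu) 0.05853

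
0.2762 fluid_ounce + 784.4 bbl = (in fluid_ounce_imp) 4.389e+06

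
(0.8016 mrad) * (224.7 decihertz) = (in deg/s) 1.032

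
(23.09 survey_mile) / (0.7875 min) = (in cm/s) 7.865e+04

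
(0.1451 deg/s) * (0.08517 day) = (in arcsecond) 3.844e+06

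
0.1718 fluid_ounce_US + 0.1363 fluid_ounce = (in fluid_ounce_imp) 0.3207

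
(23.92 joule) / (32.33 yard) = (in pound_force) 0.1819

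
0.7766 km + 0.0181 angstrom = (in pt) 2.201e+06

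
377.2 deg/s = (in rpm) 62.87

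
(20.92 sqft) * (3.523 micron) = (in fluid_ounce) 0.2315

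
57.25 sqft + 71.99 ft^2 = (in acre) 0.002967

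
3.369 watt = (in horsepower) 0.004518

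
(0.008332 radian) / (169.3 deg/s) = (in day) 3.264e-08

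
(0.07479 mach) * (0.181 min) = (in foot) 907.4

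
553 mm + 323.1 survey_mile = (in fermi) 5.2e+20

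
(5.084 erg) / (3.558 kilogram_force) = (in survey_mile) 9.054e-12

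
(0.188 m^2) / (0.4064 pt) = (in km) 1.311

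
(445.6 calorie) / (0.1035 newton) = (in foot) 5.91e+04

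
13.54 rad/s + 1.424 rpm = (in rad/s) 13.69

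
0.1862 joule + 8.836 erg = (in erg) 1.862e+06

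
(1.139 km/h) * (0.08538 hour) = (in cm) 9725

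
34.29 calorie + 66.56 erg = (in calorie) 34.29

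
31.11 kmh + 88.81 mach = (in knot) 5.88e+04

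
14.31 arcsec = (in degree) 0.003975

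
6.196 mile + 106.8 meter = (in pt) 2.857e+07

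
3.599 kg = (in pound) 7.934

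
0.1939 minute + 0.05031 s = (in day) 0.0001352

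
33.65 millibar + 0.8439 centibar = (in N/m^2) 4209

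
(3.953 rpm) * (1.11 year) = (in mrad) 1.449e+10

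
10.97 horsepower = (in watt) 8180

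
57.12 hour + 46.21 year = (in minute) 2.429e+07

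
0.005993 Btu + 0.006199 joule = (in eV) 3.95e+19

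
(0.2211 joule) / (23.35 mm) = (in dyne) 9.469e+05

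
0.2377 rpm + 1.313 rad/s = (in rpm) 12.78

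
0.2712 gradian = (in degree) 0.2441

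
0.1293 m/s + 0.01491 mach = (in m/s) 5.206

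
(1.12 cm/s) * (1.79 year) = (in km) 632.2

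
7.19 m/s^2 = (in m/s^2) 7.19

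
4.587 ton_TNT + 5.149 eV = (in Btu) 1.819e+07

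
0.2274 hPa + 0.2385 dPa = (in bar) 0.0002276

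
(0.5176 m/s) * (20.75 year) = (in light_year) 3.58e-08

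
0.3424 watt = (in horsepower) 0.0004592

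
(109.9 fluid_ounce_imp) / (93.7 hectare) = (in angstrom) 33.33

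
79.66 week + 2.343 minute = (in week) 79.66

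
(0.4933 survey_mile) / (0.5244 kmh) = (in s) 5450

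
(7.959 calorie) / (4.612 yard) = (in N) 7.896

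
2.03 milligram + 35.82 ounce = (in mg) 1.015e+06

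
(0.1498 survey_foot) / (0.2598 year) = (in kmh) 2.006e-08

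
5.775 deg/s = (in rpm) 0.9625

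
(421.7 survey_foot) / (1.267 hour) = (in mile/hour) 0.06304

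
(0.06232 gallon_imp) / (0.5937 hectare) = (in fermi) 4.772e+07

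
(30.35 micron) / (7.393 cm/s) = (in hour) 1.14e-07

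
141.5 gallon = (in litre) 535.6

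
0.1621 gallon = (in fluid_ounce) 20.75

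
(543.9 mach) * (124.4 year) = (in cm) 7.265e+16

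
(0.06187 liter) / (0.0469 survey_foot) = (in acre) 1.069e-06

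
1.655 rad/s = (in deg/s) 94.82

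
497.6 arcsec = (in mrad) 2.412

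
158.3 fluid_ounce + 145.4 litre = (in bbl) 0.944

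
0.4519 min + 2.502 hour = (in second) 9034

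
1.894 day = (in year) 0.005189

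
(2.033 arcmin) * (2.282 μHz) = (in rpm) 1.289e-08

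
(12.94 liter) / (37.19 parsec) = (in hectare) 1.128e-24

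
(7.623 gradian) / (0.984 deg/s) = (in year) 2.211e-07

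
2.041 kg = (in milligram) 2.041e+06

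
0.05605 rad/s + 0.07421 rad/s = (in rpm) 1.244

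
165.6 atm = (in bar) 167.8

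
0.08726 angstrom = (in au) 5.833e-23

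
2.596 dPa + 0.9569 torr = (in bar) 0.001278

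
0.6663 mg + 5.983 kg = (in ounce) 211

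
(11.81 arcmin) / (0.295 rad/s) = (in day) 1.348e-07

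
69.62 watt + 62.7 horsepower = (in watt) 4.683e+04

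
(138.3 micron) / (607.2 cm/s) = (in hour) 6.327e-09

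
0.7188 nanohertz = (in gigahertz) 7.188e-19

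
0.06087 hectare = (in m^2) 608.7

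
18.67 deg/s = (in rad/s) 0.3259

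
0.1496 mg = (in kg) 1.496e-07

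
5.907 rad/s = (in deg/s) 338.4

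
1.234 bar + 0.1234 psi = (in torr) 932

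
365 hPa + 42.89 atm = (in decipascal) 4.382e+07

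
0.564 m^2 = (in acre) 0.0001394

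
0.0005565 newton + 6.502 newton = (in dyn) 6.503e+05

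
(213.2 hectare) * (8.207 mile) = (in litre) 2.816e+13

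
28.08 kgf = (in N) 275.4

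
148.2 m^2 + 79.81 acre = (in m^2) 3.231e+05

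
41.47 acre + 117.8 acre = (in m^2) 6.445e+05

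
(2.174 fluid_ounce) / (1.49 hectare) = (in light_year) 4.561e-25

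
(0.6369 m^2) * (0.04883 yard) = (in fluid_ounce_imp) 1001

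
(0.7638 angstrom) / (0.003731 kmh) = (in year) 2.337e-15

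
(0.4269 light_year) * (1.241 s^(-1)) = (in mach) 1.472e+13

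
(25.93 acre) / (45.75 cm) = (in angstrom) 2.294e+15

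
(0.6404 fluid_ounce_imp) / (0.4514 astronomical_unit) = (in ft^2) 2.9e-15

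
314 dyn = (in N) 0.00314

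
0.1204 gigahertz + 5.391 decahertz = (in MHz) 120.4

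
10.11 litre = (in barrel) 0.06359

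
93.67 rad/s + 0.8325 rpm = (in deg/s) 5372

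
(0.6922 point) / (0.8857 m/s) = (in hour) 7.658e-08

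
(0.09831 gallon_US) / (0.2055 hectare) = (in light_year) 1.914e-23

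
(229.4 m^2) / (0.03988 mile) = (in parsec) 1.158e-16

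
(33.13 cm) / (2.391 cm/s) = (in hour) 0.003849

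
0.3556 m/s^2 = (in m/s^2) 0.3556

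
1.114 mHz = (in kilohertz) 1.114e-06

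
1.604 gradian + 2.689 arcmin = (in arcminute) 89.31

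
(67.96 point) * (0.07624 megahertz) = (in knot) 3553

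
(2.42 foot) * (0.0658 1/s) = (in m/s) 0.04854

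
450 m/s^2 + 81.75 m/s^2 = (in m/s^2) 531.8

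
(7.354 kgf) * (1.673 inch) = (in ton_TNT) 7.325e-10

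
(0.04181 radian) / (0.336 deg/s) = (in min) 0.1188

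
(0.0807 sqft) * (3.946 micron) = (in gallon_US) 7.815e-06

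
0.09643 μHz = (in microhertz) 0.09643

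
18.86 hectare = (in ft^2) 2.03e+06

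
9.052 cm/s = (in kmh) 0.3259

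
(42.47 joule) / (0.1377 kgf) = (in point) 8.915e+04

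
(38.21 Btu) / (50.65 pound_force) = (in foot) 587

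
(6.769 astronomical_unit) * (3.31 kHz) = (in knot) 6.515e+15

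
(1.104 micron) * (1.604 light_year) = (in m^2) 1.675e+10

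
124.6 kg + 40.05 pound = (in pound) 314.7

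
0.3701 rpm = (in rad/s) 0.03876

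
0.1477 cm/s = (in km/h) 0.005317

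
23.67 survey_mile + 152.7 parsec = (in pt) 1.336e+22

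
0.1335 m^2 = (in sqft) 1.437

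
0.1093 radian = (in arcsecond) 2.254e+04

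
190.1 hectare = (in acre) 469.7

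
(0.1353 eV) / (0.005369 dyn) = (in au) 2.699e-24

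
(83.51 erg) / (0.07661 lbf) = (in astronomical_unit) 1.638e-16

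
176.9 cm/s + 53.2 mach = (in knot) 3.522e+04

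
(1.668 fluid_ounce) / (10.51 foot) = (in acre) 3.805e-09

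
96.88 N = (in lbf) 21.78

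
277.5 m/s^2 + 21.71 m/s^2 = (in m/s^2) 299.2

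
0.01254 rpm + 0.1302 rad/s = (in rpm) 1.256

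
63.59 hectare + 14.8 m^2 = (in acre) 157.1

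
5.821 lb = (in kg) 2.64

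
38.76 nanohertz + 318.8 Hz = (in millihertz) 3.188e+05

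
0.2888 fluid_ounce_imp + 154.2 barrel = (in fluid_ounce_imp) 8.628e+05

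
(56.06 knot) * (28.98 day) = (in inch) 2.843e+09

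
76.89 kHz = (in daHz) 7689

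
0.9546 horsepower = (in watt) 711.8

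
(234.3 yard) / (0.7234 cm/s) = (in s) 2.962e+04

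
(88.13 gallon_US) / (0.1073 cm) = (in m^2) 310.9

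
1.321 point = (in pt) 1.321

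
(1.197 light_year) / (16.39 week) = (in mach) 3.355e+06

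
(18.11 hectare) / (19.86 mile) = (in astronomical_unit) 3.788e-11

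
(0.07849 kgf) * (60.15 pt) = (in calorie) 0.003904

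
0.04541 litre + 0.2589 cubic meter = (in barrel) 1.629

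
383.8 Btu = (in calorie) 9.678e+04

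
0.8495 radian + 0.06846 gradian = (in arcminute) 2924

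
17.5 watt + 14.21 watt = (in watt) 31.71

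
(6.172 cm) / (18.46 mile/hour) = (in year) 2.372e-10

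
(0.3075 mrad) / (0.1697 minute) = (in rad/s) 3.02e-05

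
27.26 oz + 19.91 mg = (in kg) 0.7728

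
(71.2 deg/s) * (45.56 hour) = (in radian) 2.038e+05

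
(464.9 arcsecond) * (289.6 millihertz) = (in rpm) 0.006233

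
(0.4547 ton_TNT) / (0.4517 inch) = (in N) 1.658e+11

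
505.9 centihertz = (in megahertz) 5.059e-06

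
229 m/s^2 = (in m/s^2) 229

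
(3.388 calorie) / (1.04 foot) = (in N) 44.72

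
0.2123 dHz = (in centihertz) 2.123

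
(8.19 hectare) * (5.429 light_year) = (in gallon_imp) 9.253e+23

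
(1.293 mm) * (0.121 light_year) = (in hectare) 1.48e+08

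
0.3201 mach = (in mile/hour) 243.8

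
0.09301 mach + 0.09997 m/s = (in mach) 0.0933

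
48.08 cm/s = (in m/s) 0.4808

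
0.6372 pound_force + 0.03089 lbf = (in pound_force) 0.6681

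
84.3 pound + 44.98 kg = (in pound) 183.5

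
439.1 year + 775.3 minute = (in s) 1.385e+10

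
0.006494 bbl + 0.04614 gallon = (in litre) 1.207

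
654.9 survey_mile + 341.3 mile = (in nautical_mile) 865.7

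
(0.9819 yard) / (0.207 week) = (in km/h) 2.582e-05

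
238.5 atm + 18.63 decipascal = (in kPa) 2.417e+04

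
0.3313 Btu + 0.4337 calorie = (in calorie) 83.98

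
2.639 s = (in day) 3.054e-05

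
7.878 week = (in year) 0.1511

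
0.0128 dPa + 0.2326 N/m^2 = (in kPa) 0.0002339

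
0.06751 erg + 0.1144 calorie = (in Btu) 0.0004537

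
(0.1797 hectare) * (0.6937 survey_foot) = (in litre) 3.8e+05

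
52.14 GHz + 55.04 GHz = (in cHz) 1.072e+13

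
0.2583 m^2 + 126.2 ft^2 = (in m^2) 11.98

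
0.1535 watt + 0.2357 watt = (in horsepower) 0.0005219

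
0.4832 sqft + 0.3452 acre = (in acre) 0.3452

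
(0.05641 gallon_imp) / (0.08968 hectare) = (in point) 0.0008106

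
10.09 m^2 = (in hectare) 0.001009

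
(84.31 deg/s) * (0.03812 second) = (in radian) 0.05609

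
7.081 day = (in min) 1.02e+04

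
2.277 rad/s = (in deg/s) 130.5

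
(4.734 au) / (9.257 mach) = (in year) 7.125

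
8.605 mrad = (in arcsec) 1775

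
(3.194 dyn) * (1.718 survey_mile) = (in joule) 0.08831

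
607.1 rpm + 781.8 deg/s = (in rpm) 737.4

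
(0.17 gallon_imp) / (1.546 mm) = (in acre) 0.0001235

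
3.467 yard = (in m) 3.17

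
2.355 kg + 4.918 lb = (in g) 4586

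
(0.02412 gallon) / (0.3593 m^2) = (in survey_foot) 0.0008337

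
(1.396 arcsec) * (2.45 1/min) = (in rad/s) 2.764e-07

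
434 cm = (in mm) 4340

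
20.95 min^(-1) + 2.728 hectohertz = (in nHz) 2.731e+11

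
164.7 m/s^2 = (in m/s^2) 164.7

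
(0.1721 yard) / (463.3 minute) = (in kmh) 2.038e-05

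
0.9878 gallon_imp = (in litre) 4.491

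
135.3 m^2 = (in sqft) 1456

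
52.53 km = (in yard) 5.745e+04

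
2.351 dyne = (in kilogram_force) 2.397e-06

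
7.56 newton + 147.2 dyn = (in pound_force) 1.7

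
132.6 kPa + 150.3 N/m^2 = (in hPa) 1328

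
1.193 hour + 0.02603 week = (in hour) 5.566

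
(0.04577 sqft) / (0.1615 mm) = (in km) 0.02633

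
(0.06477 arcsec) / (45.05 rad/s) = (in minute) 1.162e-10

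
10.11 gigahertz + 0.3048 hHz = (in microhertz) 1.011e+16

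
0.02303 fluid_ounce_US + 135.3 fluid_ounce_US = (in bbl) 0.02517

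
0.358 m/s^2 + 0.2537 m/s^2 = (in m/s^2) 0.6117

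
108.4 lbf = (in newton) 482.2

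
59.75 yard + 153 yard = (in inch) 7659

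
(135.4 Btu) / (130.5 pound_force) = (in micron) 2.461e+08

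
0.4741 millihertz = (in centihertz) 0.04741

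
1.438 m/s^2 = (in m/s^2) 1.438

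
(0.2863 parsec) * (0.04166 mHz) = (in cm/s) 3.68e+13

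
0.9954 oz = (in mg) 2.822e+04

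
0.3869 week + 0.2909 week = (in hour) 113.9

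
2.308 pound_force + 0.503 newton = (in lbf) 2.421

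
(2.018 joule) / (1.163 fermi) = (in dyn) 1.735e+20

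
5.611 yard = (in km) 0.005131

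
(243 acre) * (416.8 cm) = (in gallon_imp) 9.016e+08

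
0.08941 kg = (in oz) 3.154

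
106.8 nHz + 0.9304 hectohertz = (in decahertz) 9.304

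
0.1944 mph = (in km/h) 0.3129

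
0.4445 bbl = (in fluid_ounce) 2390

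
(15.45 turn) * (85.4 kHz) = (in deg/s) 4.75e+08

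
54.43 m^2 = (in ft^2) 585.9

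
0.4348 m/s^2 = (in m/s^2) 0.4348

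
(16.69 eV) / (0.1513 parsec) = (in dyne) 5.728e-29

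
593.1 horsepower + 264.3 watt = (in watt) 4.425e+05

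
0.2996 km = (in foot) 982.9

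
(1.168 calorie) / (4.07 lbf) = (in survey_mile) 0.0001677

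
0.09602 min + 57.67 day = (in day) 57.67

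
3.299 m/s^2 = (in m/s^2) 3.299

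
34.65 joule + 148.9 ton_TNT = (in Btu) 5.905e+08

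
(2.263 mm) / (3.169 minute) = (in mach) 3.495e-08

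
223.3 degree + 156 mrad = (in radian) 4.053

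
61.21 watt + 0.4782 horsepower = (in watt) 417.8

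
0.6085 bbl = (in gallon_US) 25.56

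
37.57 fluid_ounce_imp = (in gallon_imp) 0.2348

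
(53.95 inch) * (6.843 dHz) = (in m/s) 0.9377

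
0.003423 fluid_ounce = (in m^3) 1.012e-07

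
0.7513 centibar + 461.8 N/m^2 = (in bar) 0.01213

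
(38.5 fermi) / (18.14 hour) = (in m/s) 5.896e-19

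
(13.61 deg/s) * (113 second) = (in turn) 4.272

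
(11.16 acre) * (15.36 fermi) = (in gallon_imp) 1.526e-07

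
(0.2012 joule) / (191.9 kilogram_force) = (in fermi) 1.069e+11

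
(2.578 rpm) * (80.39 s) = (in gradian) 1382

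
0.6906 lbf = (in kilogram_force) 0.3133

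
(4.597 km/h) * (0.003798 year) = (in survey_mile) 95.04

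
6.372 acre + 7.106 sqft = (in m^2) 2.579e+04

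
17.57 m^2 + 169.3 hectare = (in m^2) 1.693e+06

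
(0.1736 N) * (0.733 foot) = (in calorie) 0.00927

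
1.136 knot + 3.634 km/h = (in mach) 0.004681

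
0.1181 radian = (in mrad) 118.1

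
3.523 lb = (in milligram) 1.598e+06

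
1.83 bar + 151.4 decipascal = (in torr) 1373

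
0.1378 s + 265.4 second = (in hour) 0.07376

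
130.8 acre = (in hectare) 52.93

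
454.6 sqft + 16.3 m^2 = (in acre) 0.01446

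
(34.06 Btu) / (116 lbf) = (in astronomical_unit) 4.655e-10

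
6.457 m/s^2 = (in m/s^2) 6.457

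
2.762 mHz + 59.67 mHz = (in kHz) 6.243e-05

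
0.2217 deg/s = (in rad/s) 0.003869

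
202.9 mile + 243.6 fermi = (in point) 9.256e+08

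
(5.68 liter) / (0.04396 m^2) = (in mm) 129.2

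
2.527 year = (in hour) 2.214e+04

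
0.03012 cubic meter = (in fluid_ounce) 1018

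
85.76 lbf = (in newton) 381.5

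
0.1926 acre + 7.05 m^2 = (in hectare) 0.07865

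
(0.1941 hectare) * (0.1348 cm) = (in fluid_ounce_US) 8.847e+04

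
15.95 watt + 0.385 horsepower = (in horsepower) 0.4064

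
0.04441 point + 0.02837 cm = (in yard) 0.0003274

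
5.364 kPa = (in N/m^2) 5364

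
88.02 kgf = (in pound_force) 194.1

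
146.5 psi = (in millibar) 1.01e+04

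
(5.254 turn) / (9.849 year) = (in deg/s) 6.09e-06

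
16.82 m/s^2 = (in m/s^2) 16.82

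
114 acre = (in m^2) 4.613e+05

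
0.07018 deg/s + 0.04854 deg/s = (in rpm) 0.01979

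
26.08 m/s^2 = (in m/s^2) 26.08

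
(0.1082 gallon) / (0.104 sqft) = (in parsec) 1.374e-18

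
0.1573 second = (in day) 1.821e-06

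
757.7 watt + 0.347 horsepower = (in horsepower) 1.363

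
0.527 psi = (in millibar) 36.34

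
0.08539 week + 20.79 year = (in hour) 1.821e+05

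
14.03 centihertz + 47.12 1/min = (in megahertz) 9.256e-07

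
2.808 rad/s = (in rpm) 26.81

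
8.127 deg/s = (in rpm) 1.355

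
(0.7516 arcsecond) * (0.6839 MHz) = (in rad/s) 2.492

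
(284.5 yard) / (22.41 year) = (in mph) 8.234e-07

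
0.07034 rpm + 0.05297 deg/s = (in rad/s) 0.00829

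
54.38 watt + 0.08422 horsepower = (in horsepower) 0.1571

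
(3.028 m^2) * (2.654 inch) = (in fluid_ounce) 6902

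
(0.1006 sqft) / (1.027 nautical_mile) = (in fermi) 4.914e+09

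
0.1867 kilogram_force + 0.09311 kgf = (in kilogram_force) 0.2798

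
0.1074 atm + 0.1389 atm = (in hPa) 249.6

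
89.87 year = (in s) 2.834e+09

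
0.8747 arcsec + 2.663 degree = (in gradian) 2.959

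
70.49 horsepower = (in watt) 5.256e+04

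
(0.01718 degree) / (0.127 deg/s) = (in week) 2.237e-07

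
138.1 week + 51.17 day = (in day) 1018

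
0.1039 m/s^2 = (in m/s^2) 0.1039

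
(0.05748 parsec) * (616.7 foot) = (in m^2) 3.334e+17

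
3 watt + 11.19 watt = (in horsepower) 0.01903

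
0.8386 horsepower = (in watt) 625.3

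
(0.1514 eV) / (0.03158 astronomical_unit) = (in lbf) 1.154e-30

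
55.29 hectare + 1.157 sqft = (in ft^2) 5.951e+06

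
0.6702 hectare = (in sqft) 7.214e+04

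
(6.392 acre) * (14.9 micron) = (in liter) 385.4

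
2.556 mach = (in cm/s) 8.703e+04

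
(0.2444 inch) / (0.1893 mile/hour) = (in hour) 2.038e-05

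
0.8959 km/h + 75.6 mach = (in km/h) 9.267e+04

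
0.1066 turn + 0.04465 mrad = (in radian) 0.6698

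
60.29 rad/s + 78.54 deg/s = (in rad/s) 61.66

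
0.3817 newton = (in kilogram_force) 0.03892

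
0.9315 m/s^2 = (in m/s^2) 0.9315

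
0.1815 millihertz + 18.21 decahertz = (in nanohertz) 1.821e+11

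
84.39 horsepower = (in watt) 6.293e+04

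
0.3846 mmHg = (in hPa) 0.5128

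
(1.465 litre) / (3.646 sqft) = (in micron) 4325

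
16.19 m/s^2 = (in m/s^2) 16.19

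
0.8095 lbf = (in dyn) 3.601e+05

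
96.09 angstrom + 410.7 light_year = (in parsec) 125.9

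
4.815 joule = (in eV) 3.005e+19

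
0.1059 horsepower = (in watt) 78.97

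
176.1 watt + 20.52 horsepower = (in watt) 1.548e+04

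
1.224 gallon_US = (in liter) 4.633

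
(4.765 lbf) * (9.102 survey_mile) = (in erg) 3.105e+12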